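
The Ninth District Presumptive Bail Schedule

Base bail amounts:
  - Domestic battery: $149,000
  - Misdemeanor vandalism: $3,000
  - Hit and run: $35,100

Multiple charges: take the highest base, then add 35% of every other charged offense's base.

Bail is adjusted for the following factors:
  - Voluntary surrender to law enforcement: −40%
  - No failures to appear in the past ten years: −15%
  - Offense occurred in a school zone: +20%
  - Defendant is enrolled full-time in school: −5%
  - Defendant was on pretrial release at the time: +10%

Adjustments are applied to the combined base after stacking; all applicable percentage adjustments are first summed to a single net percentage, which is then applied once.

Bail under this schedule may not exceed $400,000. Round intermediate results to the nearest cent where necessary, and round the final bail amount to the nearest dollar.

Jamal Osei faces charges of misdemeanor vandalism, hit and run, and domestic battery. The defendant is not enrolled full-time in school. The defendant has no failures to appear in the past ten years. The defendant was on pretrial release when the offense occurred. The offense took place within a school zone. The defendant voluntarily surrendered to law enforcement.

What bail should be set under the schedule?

$121,751

Base amounts from the schedule: misdemeanor vandalism $3,000; hit and run $35,100; domestic battery $149,000.
Stacking rule: highest base plus 35% of each additional charge. Highest is domestic battery at $149,000. Additional: $3,000 × 35% = $1,050; $35,100 × 35% = $12,285. Combined base = $149,000 + $13,335 = $162,335.
Net percentage adjustment: −40% −15% +20% +10% = −25%. $162,335 × 0.75 = $121,751.25.
$121,751.25 is within the $400,000 maximum.
Rounded to the nearest dollar: $121,751.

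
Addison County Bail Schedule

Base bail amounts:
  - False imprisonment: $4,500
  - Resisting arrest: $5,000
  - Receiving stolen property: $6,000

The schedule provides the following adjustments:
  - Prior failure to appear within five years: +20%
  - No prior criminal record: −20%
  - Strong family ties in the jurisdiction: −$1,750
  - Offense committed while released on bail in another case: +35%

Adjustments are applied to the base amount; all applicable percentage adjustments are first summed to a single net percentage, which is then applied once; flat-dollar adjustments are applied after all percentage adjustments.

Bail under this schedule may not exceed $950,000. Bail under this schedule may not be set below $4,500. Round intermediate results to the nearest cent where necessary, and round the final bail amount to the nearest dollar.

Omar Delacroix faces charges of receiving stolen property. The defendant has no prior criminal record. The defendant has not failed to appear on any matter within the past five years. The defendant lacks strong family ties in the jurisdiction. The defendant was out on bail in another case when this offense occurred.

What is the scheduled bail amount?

$6,900

Base amounts from the schedule: receiving stolen property $6,000.
Single charge. Combined base = $6,000.
Net percentage adjustment: −20% +35% = +15%. $6,000 × 1.15 = $6,900.
$6,900 is within the $950,000 maximum.
$6,900 is at or above the $4,500 minimum.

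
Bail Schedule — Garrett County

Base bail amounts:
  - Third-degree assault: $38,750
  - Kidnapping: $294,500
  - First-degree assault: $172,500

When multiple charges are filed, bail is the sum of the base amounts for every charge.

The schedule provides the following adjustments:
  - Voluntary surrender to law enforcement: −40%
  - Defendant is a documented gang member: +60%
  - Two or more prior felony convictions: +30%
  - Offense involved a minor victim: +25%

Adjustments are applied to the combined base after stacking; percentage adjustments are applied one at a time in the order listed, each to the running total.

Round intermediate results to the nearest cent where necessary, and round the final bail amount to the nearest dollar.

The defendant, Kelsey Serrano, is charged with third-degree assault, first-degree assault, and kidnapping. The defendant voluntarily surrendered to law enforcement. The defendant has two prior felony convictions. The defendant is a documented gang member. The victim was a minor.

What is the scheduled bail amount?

Base amounts from the schedule: third-degree assault $38,750; first-degree assault $172,500; kidnapping $294,500.
Stacking rule: sum of all bases. $38,750 + $172,500 + $294,500 = $505,750.
Voluntary surrender to law enforcement (−40%): $505,750 × 0.6 = $303,450.
Defendant is a documented gang member (+60%): $303,450 × 1.6 = $485,520.
Two or more prior felony convictions (+30%): $485,520 × 1.3 = $631,176.
Offense involved a minor victim (+25%): $631,176 × 1.25 = $788,970.

$788,970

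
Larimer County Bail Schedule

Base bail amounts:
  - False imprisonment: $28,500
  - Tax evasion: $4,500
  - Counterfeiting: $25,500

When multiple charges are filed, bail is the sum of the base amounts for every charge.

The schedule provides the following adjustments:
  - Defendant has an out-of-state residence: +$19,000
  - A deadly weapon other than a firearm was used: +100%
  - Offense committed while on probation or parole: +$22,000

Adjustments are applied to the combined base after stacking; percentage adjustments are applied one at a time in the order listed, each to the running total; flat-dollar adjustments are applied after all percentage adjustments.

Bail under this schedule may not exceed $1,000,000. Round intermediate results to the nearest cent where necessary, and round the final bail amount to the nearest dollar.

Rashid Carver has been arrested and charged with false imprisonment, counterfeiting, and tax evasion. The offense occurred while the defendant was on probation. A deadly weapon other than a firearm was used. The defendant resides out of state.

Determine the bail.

Base amounts from the schedule: false imprisonment $28,500; counterfeiting $25,500; tax evasion $4,500.
Stacking rule: sum of all bases. $28,500 + $25,500 + $4,500 = $58,500.
A deadly weapon other than a firearm was used (+100%): $58,500 × 2 = $117,000.
Defendant has an out-of-state residence (+$19,000 flat): $117,000 + $19,000 = $136,000.
Offense committed while on probation or parole (+$22,000 flat): $136,000 + $22,000 = $158,000.
$158,000 is within the $1,000,000 maximum.

$158,000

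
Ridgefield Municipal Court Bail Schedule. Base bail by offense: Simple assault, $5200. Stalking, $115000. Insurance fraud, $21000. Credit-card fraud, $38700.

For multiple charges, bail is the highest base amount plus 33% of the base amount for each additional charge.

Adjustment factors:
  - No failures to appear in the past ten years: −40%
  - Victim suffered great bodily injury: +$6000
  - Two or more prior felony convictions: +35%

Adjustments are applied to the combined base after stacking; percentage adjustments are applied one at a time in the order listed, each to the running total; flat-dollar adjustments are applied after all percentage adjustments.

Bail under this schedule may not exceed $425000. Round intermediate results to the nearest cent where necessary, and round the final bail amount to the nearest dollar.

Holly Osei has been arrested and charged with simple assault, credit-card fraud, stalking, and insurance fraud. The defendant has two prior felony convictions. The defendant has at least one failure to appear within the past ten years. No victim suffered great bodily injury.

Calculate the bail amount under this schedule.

Base amounts from the schedule: simple assault $5200; credit-card fraud $38700; stalking $115000; insurance fraud $21000.
Stacking rule: highest base plus 33% of each additional charge. Highest is stalking at $115000. Additional: $5200 × 33% = $1716; $38700 × 33% = $12771; $21000 × 33% = $6930. Combined base = $115000 + $21417 = $136417.
Two or more prior felony convictions (+35%): $136417 × 1.35 = $184162.95.
$184162.95 is within the $425000 maximum.
Rounded to the nearest dollar: $184163.

$184163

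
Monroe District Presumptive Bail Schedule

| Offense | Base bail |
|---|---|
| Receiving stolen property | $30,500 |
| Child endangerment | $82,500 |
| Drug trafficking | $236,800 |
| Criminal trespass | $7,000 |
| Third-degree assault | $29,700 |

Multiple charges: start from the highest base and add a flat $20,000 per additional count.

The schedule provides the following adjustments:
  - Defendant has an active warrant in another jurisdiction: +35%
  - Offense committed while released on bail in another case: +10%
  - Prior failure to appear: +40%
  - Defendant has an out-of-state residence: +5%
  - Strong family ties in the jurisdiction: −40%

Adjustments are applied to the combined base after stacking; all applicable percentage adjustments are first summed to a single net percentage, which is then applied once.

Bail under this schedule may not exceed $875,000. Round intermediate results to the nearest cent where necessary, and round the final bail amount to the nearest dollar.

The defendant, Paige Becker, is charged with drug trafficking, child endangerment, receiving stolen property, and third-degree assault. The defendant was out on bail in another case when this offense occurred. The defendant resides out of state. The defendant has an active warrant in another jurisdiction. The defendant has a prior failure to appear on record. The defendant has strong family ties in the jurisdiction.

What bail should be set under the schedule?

Base amounts from the schedule: drug trafficking $236,800; child endangerment $82,500; receiving stolen property $30,500; third-degree assault $29,700.
Stacking rule: highest base plus $20,000 per additional charge. Highest is drug trafficking at $236,800; 3 additional charges → +$60,000. Combined base = $296,800.
Net percentage adjustment: +35% +10% +40% +5% −40% = +50%. $296,800 × 1.5 = $445,200.
$445,200 is within the $875,000 maximum.

$445,200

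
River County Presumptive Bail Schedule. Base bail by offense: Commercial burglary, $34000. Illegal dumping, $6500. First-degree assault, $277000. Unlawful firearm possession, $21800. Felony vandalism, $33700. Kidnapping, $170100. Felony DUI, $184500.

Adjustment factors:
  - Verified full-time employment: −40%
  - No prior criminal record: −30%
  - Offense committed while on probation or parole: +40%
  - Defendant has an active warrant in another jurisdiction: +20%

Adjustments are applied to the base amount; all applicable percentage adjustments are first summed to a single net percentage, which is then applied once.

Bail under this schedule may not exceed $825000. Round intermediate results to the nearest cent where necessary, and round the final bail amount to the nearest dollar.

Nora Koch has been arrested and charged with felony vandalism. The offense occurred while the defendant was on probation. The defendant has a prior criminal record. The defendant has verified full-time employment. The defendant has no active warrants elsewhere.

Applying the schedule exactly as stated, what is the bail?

$33700

Base amounts from the schedule: felony vandalism $33700.
Single charge. Combined base = $33700.
Net percentage adjustment: −40% +40% = +0%. $33700 × 1 = $33700.
$33700 is within the $825000 maximum.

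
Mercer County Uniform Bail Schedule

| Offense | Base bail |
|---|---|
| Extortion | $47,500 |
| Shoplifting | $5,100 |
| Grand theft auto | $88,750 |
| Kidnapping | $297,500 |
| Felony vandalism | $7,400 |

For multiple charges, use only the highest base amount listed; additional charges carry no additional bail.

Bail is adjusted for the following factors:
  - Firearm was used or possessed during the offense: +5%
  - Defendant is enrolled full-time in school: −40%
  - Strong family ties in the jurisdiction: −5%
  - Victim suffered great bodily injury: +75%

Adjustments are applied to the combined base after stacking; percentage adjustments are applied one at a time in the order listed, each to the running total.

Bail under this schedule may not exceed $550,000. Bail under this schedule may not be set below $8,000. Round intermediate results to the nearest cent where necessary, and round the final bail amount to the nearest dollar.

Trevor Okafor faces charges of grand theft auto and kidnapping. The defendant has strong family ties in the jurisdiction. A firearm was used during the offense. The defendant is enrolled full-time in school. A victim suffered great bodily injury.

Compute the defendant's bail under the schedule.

Base amounts from the schedule: grand theft auto $88,750; kidnapping $297,500.
Stacking rule: use the highest base only. Highest is kidnapping at $297,500. Combined base = $297,500.
Firearm was used or possessed during the offense (+5%): $297,500 × 1.05 = $312,375.
Defendant is enrolled full-time in school (−40%): $312,375 × 0.6 = $187,425.
Strong family ties in the jurisdiction (−5%): $187,425 × 0.95 = $178,053.75.
Victim suffered great bodily injury (+75%): $178,053.75 × 1.75 = $311,594.06.
$311,594.06 is within the $550,000 maximum.
$311,594.06 is at or above the $8,000 minimum.
Rounded to the nearest dollar: $311,594.

$311,594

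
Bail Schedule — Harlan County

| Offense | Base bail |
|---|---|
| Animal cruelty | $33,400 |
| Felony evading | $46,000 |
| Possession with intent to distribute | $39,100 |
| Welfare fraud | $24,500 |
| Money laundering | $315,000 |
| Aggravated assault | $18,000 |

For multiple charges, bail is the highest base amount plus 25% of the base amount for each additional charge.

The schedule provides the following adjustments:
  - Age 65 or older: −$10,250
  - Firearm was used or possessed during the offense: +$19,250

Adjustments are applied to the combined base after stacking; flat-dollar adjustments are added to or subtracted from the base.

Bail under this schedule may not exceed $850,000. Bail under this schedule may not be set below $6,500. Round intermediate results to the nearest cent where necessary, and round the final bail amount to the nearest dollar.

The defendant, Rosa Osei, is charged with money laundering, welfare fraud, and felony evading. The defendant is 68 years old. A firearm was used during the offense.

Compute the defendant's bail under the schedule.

$341,625

Base amounts from the schedule: money laundering $315,000; welfare fraud $24,500; felony evading $46,000.
Stacking rule: highest base plus 25% of each additional charge. Highest is money laundering at $315,000. Additional: $24,500 × 25% = $6,125; $46,000 × 25% = $11,500. Combined base = $315,000 + $17,625 = $332,625.
Age 65 or older (−$10,250 flat): $332,625 − $10,250 = $322,375.
Firearm was used or possessed during the offense (+$19,250 flat): $322,375 + $19,250 = $341,625.
$341,625 is within the $850,000 maximum.
$341,625 is at or above the $6,500 minimum.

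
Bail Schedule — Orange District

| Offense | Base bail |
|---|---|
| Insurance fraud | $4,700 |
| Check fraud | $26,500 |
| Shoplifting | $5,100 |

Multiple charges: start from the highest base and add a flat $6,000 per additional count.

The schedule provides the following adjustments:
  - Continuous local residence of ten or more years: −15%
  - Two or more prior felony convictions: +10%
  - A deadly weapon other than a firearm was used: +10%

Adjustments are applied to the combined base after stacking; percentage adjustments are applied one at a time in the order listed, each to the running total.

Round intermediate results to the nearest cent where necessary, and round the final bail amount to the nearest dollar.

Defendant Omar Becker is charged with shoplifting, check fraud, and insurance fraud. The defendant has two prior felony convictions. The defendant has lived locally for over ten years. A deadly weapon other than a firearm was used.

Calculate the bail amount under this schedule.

Base amounts from the schedule: shoplifting $5,100; check fraud $26,500; insurance fraud $4,700.
Stacking rule: highest base plus $6,000 per additional charge. Highest is check fraud at $26,500; 2 additional charges → +$12,000. Combined base = $38,500.
Continuous local residence of ten or more years (−15%): $38,500 × 0.85 = $32,725.
Two or more prior felony convictions (+10%): $32,725 × 1.1 = $35,997.50.
A deadly weapon other than a firearm was used (+10%): $35,997.50 × 1.1 = $39,597.25.
Rounded to the nearest dollar: $39,597.

$39,597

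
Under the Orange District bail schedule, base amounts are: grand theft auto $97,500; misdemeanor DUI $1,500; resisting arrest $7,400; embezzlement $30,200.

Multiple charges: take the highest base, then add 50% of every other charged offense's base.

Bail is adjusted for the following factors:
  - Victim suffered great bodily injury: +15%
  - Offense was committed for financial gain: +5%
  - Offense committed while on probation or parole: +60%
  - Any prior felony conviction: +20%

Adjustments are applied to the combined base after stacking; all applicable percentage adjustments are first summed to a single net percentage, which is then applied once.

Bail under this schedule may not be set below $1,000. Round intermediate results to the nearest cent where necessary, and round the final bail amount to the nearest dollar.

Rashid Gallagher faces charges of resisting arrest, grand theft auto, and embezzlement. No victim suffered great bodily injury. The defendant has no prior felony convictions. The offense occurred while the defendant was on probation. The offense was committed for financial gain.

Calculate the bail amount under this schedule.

$191,895

Base amounts from the schedule: resisting arrest $7,400; grand theft auto $97,500; embezzlement $30,200.
Stacking rule: highest base plus 50% of each additional charge. Highest is grand theft auto at $97,500. Additional: $7,400 × 50% = $3,700; $30,200 × 50% = $15,100. Combined base = $97,500 + $18,800 = $116,300.
Net percentage adjustment: +5% +60% = +65%. $116,300 × 1.65 = $191,895.
$191,895 is at or above the $1,000 minimum.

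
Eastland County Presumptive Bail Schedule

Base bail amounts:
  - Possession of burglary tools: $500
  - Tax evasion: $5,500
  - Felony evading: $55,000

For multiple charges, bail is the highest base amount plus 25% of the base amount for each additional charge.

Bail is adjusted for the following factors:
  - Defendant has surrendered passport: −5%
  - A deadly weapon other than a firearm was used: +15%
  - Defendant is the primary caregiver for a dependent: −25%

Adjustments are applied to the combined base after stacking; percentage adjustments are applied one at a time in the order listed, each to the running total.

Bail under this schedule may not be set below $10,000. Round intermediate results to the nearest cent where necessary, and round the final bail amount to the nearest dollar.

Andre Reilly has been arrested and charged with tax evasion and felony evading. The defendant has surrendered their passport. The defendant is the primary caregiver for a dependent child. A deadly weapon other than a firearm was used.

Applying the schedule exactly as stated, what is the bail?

$46,192

Base amounts from the schedule: tax evasion $5,500; felony evading $55,000.
Stacking rule: highest base plus 25% of each additional charge. Highest is felony evading at $55,000. Additional: $5,500 × 25% = $1,375. Combined base = $55,000 + $1,375 = $56,375.
Defendant has surrendered passport (−5%): $56,375 × 0.95 = $53,556.25.
A deadly weapon other than a firearm was used (+15%): $53,556.25 × 1.15 = $61,589.69.
Defendant is the primary caregiver for a dependent (−25%): $61,589.69 × 0.75 = $46,192.27.
$46,192.27 is at or above the $10,000 minimum.
Rounded to the nearest dollar: $46,192.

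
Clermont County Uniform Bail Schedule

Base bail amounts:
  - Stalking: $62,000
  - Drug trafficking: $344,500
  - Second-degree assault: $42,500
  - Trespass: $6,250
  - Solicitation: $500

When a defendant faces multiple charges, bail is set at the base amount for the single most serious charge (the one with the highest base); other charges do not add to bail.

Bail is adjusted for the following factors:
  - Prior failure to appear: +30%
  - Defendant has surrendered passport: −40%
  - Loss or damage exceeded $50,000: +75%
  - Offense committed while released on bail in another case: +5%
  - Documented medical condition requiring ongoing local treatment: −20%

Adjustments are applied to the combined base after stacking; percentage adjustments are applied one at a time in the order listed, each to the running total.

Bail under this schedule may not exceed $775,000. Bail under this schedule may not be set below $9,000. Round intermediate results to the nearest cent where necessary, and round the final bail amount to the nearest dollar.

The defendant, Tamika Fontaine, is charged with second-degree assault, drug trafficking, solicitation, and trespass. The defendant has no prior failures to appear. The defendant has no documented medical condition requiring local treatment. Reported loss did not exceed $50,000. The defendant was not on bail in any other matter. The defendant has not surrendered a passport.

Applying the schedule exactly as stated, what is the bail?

$344,500

Base amounts from the schedule: second-degree assault $42,500; drug trafficking $344,500; solicitation $500; trespass $6,250.
Stacking rule: use the highest base only. Highest is drug trafficking at $344,500. Combined base = $344,500.
No adjustment factors apply to this defendant.
$344,500 is within the $775,000 maximum.
$344,500 is at or above the $9,000 minimum.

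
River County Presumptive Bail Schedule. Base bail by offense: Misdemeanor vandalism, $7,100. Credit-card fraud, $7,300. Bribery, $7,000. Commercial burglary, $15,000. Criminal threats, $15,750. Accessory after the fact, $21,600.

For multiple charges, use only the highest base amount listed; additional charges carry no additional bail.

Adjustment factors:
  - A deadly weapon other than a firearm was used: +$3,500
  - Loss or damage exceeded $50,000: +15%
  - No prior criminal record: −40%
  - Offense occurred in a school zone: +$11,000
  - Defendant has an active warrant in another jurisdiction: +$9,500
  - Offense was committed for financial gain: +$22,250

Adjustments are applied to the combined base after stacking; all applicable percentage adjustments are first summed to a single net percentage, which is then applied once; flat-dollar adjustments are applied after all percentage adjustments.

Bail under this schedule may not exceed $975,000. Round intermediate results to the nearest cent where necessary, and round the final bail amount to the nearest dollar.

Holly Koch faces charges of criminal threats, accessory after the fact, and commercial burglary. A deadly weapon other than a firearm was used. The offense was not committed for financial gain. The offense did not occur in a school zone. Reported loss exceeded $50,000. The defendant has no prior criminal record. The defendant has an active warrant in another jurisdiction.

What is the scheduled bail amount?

$29,200

Base amounts from the schedule: criminal threats $15,750; accessory after the fact $21,600; commercial burglary $15,000.
Stacking rule: use the highest base only. Highest is accessory after the fact at $21,600. Combined base = $21,600.
Net percentage adjustment: +15% −40% = −25%. $21,600 × 0.75 = $16,200.
A deadly weapon other than a firearm was used (+$3,500 flat): $16,200 + $3,500 = $19,700.
Defendant has an active warrant in another jurisdiction (+$9,500 flat): $19,700 + $9,500 = $29,200.
$29,200 is within the $975,000 maximum.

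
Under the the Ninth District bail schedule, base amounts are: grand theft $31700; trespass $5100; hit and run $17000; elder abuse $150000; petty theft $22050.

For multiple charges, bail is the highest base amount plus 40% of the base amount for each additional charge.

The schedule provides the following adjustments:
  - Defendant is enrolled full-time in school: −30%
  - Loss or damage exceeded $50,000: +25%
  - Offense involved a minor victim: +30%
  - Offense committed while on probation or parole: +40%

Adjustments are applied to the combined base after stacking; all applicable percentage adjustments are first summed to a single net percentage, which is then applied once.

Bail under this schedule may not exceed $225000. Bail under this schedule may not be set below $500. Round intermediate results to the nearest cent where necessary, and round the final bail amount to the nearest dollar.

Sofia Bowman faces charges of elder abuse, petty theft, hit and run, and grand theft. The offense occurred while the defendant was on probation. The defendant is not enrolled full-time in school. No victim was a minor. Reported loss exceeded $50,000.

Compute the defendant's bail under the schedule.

Base amounts from the schedule: elder abuse $150000; petty theft $22050; hit and run $17000; grand theft $31700.
Stacking rule: highest base plus 40% of each additional charge. Highest is elder abuse at $150000. Additional: $22050 × 40% = $8820; $17000 × 40% = $6800; $31700 × 40% = $12680. Combined base = $150000 + $28300 = $178300.
Net percentage adjustment: +25% +40% = +65%. $178300 × 1.65 = $294195.
Result $294195 exceeds the maximum of $225000; bail is capped at $225000.
$225000 is at or above the $500 minimum.

$225000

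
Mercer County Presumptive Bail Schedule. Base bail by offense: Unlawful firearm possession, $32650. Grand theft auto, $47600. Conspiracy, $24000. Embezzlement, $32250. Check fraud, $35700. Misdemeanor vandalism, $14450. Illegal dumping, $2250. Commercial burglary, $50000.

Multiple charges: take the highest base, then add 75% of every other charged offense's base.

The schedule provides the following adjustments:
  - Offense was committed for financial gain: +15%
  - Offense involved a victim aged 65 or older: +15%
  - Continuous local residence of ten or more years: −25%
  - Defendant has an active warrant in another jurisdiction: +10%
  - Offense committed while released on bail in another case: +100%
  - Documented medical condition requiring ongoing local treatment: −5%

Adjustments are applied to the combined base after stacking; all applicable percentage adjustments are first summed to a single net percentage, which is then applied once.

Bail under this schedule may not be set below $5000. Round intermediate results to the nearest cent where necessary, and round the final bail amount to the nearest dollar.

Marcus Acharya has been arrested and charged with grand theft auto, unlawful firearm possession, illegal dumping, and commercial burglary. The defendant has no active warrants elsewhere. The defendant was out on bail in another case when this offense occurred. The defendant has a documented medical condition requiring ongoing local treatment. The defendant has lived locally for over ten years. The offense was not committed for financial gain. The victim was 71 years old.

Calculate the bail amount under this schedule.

$206969

Base amounts from the schedule: grand theft auto $47600; unlawful firearm possession $32650; illegal dumping $2250; commercial burglary $50000.
Stacking rule: highest base plus 75% of each additional charge. Highest is commercial burglary at $50000. Additional: $47600 × 75% = $35700; $32650 × 75% = $24487.50; $2250 × 75% = $1687.50. Combined base = $50000 + $61875 = $111875.
Net percentage adjustment: +15% −25% +100% −5% = +85%. $111875 × 1.85 = $206968.75.
$206968.75 is at or above the $5000 minimum.
Rounded to the nearest dollar: $206969.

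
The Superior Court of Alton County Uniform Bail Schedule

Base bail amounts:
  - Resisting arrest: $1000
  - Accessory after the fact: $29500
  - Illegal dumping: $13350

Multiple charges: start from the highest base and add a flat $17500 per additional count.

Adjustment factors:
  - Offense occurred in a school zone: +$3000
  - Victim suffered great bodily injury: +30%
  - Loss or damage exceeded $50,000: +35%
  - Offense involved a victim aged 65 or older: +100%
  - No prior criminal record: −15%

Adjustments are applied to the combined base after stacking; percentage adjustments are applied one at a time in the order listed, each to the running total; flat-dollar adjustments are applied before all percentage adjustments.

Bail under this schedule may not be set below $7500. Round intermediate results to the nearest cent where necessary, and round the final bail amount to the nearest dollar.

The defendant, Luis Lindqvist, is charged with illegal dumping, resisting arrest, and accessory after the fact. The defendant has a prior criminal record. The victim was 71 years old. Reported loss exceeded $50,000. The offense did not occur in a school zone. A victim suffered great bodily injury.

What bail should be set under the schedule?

Base amounts from the schedule: illegal dumping $13350; resisting arrest $1000; accessory after the fact $29500.
Stacking rule: highest base plus $17500 per additional charge. Highest is accessory after the fact at $29500; 2 additional charges → +$35000. Combined base = $64500.
Victim suffered great bodily injury (+30%): $64500 × 1.3 = $83850.
Loss or damage exceeded $50,000 (+35%): $83850 × 1.35 = $113197.50.
Offense involved a victim aged 65 or older (+100%): $113197.50 × 2 = $226395.
$226395 is at or above the $7500 minimum.

$226395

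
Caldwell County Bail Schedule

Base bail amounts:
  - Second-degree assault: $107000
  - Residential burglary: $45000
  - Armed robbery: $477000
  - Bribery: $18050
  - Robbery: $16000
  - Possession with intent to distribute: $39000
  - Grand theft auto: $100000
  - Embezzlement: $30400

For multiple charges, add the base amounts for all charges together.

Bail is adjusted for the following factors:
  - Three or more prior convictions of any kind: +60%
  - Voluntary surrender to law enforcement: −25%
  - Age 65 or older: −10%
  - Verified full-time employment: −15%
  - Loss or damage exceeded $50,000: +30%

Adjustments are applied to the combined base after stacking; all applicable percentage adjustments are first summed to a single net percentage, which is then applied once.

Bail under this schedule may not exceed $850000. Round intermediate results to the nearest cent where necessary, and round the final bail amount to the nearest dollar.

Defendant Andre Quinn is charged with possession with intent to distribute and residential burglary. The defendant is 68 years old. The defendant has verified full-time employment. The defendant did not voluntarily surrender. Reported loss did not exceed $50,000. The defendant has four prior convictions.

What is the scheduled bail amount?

Base amounts from the schedule: possession with intent to distribute $39000; residential burglary $45000.
Stacking rule: sum of all bases. $39000 + $45000 = $84000.
Net percentage adjustment: +60% −10% −15% = +35%. $84000 × 1.35 = $113400.
$113400 is within the $850000 maximum.

$113400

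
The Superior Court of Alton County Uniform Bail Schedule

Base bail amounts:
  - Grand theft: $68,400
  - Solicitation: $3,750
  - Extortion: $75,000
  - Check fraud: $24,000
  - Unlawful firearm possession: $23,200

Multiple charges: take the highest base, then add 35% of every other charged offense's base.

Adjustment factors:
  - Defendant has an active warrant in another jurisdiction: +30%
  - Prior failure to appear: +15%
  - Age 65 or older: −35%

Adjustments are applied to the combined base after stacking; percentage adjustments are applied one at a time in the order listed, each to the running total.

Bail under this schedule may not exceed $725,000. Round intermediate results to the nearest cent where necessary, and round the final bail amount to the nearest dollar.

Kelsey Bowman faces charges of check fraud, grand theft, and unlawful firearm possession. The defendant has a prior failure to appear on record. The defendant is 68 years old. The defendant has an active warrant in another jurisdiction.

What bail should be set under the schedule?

$82,521

Base amounts from the schedule: check fraud $24,000; grand theft $68,400; unlawful firearm possession $23,200.
Stacking rule: highest base plus 35% of each additional charge. Highest is grand theft at $68,400. Additional: $24,000 × 35% = $8,400; $23,200 × 35% = $8,120. Combined base = $68,400 + $16,520 = $84,920.
Defendant has an active warrant in another jurisdiction (+30%): $84,920 × 1.3 = $110,396.
Prior failure to appear (+15%): $110,396 × 1.15 = $126,955.40.
Age 65 or older (−35%): $126,955.40 × 0.65 = $82,521.01.
$82,521.01 is within the $725,000 maximum.
Rounded to the nearest dollar: $82,521.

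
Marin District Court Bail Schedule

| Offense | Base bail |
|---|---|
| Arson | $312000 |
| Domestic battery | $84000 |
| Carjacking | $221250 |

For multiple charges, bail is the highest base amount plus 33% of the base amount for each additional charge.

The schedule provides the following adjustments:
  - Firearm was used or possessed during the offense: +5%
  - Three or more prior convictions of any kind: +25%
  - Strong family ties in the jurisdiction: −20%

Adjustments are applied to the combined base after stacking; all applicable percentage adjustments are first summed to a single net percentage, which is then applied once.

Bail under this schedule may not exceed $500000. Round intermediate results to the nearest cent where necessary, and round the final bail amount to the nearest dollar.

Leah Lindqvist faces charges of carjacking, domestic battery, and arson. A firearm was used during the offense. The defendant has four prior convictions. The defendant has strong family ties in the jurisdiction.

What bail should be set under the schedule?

$454006

Base amounts from the schedule: carjacking $221250; domestic battery $84000; arson $312000.
Stacking rule: highest base plus 33% of each additional charge. Highest is arson at $312000. Additional: $221250 × 33% = $73012.50; $84000 × 33% = $27720. Combined base = $312000 + $100732.50 = $412732.50.
Net percentage adjustment: +5% +25% −20% = +10%. $412732.50 × 1.1 = $454005.75.
$454005.75 is within the $500000 maximum.
Rounded to the nearest dollar: $454006.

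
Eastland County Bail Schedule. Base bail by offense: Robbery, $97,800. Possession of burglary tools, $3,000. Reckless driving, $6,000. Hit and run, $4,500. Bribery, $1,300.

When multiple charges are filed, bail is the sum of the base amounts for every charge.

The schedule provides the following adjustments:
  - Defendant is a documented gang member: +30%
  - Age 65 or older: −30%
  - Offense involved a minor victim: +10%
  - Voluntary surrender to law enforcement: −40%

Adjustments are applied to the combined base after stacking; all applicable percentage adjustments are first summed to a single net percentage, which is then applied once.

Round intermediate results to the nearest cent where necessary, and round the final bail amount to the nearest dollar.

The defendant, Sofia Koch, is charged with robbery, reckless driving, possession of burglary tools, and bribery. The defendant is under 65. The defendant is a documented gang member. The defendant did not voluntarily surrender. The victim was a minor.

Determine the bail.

$151,340

Base amounts from the schedule: robbery $97,800; reckless driving $6,000; possession of burglary tools $3,000; bribery $1,300.
Stacking rule: sum of all bases. $97,800 + $6,000 + $3,000 + $1,300 = $108,100.
Net percentage adjustment: +30% +10% = +40%. $108,100 × 1.4 = $151,340.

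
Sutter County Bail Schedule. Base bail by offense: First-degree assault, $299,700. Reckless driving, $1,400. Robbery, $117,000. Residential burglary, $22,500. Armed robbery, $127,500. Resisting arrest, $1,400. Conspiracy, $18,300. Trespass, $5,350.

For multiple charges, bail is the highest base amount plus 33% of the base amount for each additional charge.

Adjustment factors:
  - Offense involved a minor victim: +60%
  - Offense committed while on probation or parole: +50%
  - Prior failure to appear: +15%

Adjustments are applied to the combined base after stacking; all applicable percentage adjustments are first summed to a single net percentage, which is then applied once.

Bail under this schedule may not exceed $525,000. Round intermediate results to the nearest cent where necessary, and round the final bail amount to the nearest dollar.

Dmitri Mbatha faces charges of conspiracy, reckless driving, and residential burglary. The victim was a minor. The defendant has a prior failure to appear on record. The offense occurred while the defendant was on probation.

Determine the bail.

$65,252

Base amounts from the schedule: conspiracy $18,300; reckless driving $1,400; residential burglary $22,500.
Stacking rule: highest base plus 33% of each additional charge. Highest is residential burglary at $22,500. Additional: $18,300 × 33% = $6,039; $1,400 × 33% = $462. Combined base = $22,500 + $6,501 = $29,001.
Net percentage adjustment: +60% +50% +15% = +125%. $29,001 × 2.25 = $65,252.25.
$65,252.25 is within the $525,000 maximum.
Rounded to the nearest dollar: $65,252.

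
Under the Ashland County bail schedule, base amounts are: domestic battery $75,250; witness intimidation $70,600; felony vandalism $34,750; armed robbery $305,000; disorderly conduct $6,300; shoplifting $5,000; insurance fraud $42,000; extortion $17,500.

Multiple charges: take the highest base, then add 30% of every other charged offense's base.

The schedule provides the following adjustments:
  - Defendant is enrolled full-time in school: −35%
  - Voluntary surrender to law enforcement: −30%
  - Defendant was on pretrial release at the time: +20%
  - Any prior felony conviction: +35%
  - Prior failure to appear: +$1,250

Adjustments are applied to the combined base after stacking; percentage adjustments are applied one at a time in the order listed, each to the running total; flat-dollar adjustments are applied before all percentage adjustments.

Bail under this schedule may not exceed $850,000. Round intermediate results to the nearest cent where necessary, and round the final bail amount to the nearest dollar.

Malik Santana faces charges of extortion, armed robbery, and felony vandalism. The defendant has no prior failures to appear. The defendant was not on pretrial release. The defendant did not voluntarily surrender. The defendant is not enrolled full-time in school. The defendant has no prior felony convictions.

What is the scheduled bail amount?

$320,675

Base amounts from the schedule: extortion $17,500; armed robbery $305,000; felony vandalism $34,750.
Stacking rule: highest base plus 30% of each additional charge. Highest is armed robbery at $305,000. Additional: $17,500 × 30% = $5,250; $34,750 × 30% = $10,425. Combined base = $305,000 + $15,675 = $320,675.
No adjustment factors apply to this defendant.
$320,675 is within the $850,000 maximum.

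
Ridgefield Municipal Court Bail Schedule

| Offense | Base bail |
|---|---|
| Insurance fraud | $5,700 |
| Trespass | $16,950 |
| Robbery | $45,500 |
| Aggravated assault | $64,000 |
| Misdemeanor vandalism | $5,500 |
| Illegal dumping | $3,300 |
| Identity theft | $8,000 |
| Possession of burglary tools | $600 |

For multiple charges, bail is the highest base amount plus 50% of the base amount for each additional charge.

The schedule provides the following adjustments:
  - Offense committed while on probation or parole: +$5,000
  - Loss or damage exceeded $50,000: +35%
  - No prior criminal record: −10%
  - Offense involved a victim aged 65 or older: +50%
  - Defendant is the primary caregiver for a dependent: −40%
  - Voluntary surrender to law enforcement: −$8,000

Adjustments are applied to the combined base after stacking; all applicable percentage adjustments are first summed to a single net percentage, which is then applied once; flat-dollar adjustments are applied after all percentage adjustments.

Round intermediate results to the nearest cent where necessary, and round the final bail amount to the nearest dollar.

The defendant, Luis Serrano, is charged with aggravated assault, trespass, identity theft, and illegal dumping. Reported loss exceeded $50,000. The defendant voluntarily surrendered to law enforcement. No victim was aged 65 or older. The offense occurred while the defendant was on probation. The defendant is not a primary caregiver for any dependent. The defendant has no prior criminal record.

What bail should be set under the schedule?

Base amounts from the schedule: aggravated assault $64,000; trespass $16,950; identity theft $8,000; illegal dumping $3,300.
Stacking rule: highest base plus 50% of each additional charge. Highest is aggravated assault at $64,000. Additional: $16,950 × 50% = $8,475; $8,000 × 50% = $4,000; $3,300 × 50% = $1,650. Combined base = $64,000 + $14,125 = $78,125.
Net percentage adjustment: +35% −10% = +25%. $78,125 × 1.25 = $97,656.25.
Offense committed while on probation or parole (+$5,000 flat): $97,656.25 + $5,000 = $102,656.25.
Voluntary surrender to law enforcement (−$8,000 flat): $102,656.25 − $8,000 = $94,656.25.
Rounded to the nearest dollar: $94,656.

$94,656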